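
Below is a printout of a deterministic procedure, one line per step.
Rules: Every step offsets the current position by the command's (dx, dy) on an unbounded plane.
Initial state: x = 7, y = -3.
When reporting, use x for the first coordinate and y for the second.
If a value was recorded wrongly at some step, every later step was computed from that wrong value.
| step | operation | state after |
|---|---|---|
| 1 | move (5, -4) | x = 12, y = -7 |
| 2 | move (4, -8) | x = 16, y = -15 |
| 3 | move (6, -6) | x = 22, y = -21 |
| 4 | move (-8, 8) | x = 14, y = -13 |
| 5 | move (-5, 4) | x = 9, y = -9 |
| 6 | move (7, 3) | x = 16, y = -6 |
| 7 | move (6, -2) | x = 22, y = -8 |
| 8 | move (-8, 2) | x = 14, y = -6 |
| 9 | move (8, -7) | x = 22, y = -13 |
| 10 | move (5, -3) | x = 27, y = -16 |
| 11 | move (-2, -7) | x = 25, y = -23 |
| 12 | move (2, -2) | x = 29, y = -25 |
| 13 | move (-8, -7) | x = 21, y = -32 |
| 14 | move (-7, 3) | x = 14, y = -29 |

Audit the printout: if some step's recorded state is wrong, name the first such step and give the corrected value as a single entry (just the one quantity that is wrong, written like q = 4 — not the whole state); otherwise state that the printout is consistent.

1. x = 7 + (5) = 12, y = -3 + (-4) = -7 (same as recorded)
2. x = 12 + (4) = 16, y = -7 + (-8) = -15 (agrees with the printout)
3. x = 16 + (6) = 22, y = -15 + (-6) = -21 (same as recorded)
4. x = 22 + (-8) = 14, y = -21 + (8) = -13 (no discrepancy)
5. x = 14 + (-5) = 9, y = -13 + (4) = -9 (consistent with the printout)
6. x = 9 + (7) = 16, y = -9 + (3) = -6 (in agreement)
7. x = 16 + (6) = 22, y = -6 + (-2) = -8 (matches)
8. x = 22 + (-8) = 14, y = -8 + (2) = -6 (checks out)
9. x = 14 + (8) = 22, y = -6 + (-7) = -13 (consistent with the printout)
10. x = 22 + (5) = 27, y = -13 + (-3) = -16 (verified)
11. x = 27 + (-2) = 25, y = -16 + (-7) = -23 (agrees with the printout)
12. x = 25 + (2) = 27, y = -23 + (-2) = -25 (first mismatch against the printout)
First incorrect step: 12; the correct value is x = 27.

step 12, x = 27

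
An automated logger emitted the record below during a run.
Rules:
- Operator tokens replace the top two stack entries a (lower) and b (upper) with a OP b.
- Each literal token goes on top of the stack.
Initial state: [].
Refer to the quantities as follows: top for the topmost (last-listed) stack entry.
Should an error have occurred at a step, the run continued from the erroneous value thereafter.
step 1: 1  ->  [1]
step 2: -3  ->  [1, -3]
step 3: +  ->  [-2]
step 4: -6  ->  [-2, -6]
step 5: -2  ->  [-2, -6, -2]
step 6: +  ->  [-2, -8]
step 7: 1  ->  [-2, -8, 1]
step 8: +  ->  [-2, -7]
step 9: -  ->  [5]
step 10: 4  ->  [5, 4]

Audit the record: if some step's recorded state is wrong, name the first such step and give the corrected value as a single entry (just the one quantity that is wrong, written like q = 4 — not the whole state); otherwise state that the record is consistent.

no error

Step 1: push 1: top = 1 — same as recorded.
Step 2: push -3: top = -3 — consistent with the record.
Step 3: 1 + -3 = -2 — same as recorded.
Step 4: push -6: top = -6 — exactly as logged.
Step 5: push -2: top = -2 — checks out.
Step 6: -6 + -2 = -8 — checks out.
Step 7: push 1: top = 1 — no discrepancy.
Step 8: -8 + 1 = -7 — checks out.
Step 9: -2 - -7 = 5 — matches.
Step 10: push 4: top = 4 — checks out.
All entries verified; no error found.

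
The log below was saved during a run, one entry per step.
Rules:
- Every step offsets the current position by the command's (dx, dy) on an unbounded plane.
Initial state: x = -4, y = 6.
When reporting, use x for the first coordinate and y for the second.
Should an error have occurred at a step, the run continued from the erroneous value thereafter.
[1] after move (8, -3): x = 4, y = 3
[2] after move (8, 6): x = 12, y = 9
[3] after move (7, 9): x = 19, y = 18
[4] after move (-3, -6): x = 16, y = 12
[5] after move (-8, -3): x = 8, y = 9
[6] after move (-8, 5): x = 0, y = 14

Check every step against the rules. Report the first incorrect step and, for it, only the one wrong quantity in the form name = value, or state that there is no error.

Recomputing the run from the initial state:
step 1: x = 4, y = 3
step 2: x = 12, y = 9
step 3: x = 19, y = 18
step 4: x = 16, y = 12
step 5: x = 8, y = 9
step 6: x = 0, y = 14
This matches the log at every step.

no error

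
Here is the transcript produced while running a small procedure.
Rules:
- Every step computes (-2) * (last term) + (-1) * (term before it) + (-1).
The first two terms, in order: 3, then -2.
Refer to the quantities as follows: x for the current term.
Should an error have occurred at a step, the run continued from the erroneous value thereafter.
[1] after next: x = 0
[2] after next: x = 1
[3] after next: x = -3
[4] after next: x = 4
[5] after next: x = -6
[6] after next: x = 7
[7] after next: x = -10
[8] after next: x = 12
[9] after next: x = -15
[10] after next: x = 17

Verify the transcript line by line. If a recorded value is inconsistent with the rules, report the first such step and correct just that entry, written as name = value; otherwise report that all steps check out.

Recomputing the run from the initial state:
step 1: x = 0
step 2: x = 1
step 3: x = -3
step 4: x = 4
step 5: x = -6
step 6: x = 7
step 7: x = -9
step 8: x = 10
step 9: x = -12
step 10: x = 13
The first disagreement with the transcript is at step 7, where the value should be x = -9.

step 7, x = -9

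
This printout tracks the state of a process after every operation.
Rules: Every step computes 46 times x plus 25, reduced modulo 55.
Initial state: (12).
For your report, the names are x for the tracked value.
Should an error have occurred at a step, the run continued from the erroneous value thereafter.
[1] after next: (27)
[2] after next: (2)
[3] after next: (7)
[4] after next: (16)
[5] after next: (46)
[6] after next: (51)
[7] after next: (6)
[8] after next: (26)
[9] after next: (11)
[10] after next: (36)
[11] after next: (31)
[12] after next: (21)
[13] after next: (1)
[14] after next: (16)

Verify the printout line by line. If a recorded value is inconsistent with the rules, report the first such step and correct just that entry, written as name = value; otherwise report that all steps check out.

Recomputing the run from the initial state:
step 1: x = 27
step 2: x = 2
step 3: x = 7
step 4: x = 17
step 5: x = 37
step 6: x = 22
step 7: x = 47
step 8: x = 42
step 9: x = 32
step 10: x = 12
step 11: x = 27
step 12: x = 2
step 13: x = 7
step 14: x = 17
The first disagreement with the printout is at step 4, where the value should be x = 17.

step 4, x = 17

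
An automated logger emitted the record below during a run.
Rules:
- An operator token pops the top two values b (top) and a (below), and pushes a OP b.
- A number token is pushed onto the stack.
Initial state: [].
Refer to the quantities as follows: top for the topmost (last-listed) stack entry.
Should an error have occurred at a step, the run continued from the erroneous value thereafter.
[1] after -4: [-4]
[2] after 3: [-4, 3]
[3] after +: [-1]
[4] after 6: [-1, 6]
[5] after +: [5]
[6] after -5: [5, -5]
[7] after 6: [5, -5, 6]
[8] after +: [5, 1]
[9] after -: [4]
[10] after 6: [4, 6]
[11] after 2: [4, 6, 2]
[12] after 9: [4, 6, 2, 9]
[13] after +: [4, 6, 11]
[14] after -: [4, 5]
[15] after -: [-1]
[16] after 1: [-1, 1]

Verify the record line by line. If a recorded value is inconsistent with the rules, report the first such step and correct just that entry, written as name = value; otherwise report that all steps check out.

1. push -4: top = -4 (checks out)
2. push 3: top = 3 (consistent with the record)
3. -4 + 3 = -1 (verified)
4. push 6: top = 6 (in agreement)
5. -1 + 6 = 5 (confirmed correct)
6. push -5: top = -5 (matches)
7. push 6: top = 6 (exactly as logged)
8. -5 + 6 = 1 (consistent with the record)
9. 5 - 1 = 4 (exactly as logged)
10. push 6: top = 6 (matches)
11. push 2: top = 2 (exactly as logged)
12. push 9: top = 9 (verified)
13. 2 + 9 = 11 (matches)
14. 6 - 11 = -5 (first mismatch against the record)
Step 14 is the first one off; corrected, top = -5.

step 14, top = -5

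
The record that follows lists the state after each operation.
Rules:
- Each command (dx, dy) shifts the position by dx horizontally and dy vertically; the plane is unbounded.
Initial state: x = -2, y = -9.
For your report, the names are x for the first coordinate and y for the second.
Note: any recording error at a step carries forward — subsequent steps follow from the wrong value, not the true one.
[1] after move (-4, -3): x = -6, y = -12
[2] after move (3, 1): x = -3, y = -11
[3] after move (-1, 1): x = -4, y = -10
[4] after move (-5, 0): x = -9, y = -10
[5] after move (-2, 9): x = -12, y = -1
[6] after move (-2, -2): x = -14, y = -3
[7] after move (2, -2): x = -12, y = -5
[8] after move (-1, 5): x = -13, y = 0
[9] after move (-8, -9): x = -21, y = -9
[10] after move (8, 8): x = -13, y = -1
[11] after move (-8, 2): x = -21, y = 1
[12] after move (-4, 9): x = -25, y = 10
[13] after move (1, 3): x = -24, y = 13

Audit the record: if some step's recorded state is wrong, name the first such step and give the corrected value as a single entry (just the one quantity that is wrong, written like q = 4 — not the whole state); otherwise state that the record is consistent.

Recomputing the run from the initial state:
step 1: x = -6, y = -12
step 2: x = -3, y = -11
step 3: x = -4, y = -10
step 4: x = -9, y = -10
step 5: x = -11, y = -1
step 6: x = -13, y = -3
step 7: x = -11, y = -5
step 8: x = -12, y = 0
step 9: x = -20, y = -9
step 10: x = -12, y = -1
step 11: x = -20, y = 1
step 12: x = -24, y = 10
step 13: x = -23, y = 13
The first disagreement with the record is at step 5, where the value should be x = -11.

step 5, x = -11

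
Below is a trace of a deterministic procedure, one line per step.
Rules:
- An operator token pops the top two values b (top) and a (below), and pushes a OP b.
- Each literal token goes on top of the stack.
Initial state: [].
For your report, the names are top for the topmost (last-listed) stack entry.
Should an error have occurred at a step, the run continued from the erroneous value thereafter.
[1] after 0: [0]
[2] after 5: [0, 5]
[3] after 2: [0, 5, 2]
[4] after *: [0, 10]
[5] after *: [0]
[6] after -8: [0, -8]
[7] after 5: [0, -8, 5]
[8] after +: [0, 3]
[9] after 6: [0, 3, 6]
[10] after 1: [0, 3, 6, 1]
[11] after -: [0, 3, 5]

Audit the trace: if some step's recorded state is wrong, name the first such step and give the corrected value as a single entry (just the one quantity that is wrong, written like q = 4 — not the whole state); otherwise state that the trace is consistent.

Step 1: push 0: top = 0 — same as recorded.
Step 2: push 5: top = 5 — matches.
Step 3: push 2: top = 2 — exactly as logged.
Step 4: 5 * 2 = 10 — consistent with the trace.
Step 5: 0 * 10 = 0 — agrees with the trace.
Step 6: push -8: top = -8 — agrees with the trace.
Step 7: push 5: top = 5 — consistent with the trace.
Step 8: -8 + 5 = -3 — the entry is off here.
So the first discrepancy is step 8, where the right value is top = -3.

step 8, top = -3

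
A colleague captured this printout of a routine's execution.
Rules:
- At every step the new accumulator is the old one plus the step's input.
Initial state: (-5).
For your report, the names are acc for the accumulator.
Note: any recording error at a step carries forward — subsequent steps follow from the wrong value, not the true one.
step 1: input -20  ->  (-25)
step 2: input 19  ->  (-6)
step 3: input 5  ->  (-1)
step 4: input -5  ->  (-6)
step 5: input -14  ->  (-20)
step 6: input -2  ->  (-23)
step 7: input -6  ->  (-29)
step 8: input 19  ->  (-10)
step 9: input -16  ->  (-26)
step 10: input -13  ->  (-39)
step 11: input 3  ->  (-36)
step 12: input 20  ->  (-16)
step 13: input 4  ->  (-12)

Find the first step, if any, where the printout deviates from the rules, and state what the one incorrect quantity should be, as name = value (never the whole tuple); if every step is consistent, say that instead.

step 6, acc = -22

Recomputing the run from the initial state:
step 1: acc = -25
step 2: acc = -6
step 3: acc = -1
step 4: acc = -6
step 5: acc = -20
step 6: acc = -22
step 7: acc = -28
step 8: acc = -9
step 9: acc = -25
step 10: acc = -38
step 11: acc = -35
step 12: acc = -15
step 13: acc = -11
The first disagreement with the printout is at step 6, where the value should be acc = -22.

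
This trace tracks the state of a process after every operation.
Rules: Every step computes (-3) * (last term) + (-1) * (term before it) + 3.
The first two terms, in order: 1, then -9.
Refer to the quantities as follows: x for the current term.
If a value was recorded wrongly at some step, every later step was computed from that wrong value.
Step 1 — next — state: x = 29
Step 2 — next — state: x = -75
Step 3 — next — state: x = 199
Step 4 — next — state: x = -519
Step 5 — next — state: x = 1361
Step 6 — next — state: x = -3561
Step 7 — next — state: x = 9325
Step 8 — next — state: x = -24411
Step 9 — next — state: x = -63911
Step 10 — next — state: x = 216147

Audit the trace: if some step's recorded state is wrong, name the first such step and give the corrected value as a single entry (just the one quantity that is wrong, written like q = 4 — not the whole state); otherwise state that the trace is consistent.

1. x = -3*(-9) + (-1)*(1) + (3) = 29 (in agreement)
2. x = -3*(29) + (-1)*(-9) + (3) = -75 (matches)
3. x = -3*(-75) + (-1)*(29) + (3) = 199 (checks out)
4. x = -3*(199) + (-1)*(-75) + (3) = -519 (agrees with the trace)
5. x = -3*(-519) + (-1)*(199) + (3) = 1361 (agrees with the trace)
6. x = -3*(1361) + (-1)*(-519) + (3) = -3561 (consistent with the trace)
7. x = -3*(-3561) + (-1)*(1361) + (3) = 9325 (confirmed correct)
8. x = -3*(9325) + (-1)*(-3561) + (3) = -24411 (exactly as logged)
9. x = -3*(-24411) + (-1)*(9325) + (3) = 63911 (the entry is off here)
First incorrect step: 9; the correct value is x = 63911.

step 9, x = 63911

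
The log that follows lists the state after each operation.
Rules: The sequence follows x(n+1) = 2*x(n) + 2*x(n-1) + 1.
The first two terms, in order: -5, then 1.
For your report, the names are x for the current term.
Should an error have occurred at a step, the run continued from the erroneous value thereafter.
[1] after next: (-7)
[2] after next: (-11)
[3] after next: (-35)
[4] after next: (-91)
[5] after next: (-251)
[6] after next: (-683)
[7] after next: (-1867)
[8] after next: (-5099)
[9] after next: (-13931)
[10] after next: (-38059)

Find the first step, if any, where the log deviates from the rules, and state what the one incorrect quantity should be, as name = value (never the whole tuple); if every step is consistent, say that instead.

no error

Recomputing the run from the initial state:
step 1: x = -7
step 2: x = -11
step 3: x = -35
step 4: x = -91
step 5: x = -251
step 6: x = -683
step 7: x = -1867
step 8: x = -5099
step 9: x = -13931
step 10: x = -38059
This matches the log at every step.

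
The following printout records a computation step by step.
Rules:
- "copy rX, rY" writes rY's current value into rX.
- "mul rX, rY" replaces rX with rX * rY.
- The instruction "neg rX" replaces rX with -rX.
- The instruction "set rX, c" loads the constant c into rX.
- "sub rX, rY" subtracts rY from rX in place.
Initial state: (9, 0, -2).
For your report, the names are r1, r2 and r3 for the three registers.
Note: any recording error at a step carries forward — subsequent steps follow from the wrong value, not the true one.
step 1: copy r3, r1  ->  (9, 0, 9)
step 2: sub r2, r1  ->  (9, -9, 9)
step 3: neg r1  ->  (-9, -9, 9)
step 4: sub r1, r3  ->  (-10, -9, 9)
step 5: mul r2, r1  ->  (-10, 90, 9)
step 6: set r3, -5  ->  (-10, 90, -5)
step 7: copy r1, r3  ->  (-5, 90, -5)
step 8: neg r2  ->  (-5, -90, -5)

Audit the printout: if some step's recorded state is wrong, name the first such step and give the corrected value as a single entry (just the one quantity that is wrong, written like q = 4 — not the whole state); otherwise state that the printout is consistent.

1. r3 = 9 (confirmed correct)
2. r2 = 0 - 9 = -9 (matches)
3. r1 = -(9) = -9 (matches)
4. r1 = -9 - 9 = -18 (the printout has a different value)
That makes step 4 the first incorrect line — r1 = -18 is what it should show.

step 4, r1 = -18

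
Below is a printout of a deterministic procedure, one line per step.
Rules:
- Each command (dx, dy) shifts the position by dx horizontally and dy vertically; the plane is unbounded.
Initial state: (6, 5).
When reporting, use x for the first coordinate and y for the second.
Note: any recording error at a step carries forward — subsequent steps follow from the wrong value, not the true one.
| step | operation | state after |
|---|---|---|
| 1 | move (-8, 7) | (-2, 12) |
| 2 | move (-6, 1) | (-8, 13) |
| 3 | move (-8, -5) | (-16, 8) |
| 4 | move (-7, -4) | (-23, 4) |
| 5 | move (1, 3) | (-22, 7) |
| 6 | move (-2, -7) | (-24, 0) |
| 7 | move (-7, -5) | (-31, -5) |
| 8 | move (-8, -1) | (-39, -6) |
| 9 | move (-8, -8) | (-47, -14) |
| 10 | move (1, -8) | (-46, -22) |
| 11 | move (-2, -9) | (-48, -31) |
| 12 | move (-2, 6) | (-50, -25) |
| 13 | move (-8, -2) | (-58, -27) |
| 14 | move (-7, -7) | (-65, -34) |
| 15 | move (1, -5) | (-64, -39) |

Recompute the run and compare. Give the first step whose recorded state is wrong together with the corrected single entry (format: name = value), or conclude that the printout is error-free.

no error

1. x = 6 + (-8) = -2, y = 5 + (7) = 12 (exactly as logged)
2. x = -2 + (-6) = -8, y = 12 + (1) = 13 (consistent with the printout)
3. x = -8 + (-8) = -16, y = 13 + (-5) = 8 (checks out)
4. x = -16 + (-7) = -23, y = 8 + (-4) = 4 (verified)
5. x = -23 + (1) = -22, y = 4 + (3) = 7 (in agreement)
6. x = -22 + (-2) = -24, y = 7 + (-7) = 0 (exactly as logged)
7. x = -24 + (-7) = -31, y = 0 + (-5) = -5 (checks out)
8. x = -31 + (-8) = -39, y = -5 + (-1) = -6 (matches)
9. x = -39 + (-8) = -47, y = -6 + (-8) = -14 (consistent with the printout)
10. x = -47 + (1) = -46, y = -14 + (-8) = -22 (in agreement)
11. x = -46 + (-2) = -48, y = -22 + (-9) = -31 (agrees with the printout)
12. x = -48 + (-2) = -50, y = -31 + (6) = -25 (no discrepancy)
13. x = -50 + (-8) = -58, y = -25 + (-2) = -27 (exactly as logged)
14. x = -58 + (-7) = -65, y = -27 + (-7) = -34 (checks out)
15. x = -65 + (1) = -64, y = -34 + (-5) = -39 (in agreement)
No step deviates from the rules.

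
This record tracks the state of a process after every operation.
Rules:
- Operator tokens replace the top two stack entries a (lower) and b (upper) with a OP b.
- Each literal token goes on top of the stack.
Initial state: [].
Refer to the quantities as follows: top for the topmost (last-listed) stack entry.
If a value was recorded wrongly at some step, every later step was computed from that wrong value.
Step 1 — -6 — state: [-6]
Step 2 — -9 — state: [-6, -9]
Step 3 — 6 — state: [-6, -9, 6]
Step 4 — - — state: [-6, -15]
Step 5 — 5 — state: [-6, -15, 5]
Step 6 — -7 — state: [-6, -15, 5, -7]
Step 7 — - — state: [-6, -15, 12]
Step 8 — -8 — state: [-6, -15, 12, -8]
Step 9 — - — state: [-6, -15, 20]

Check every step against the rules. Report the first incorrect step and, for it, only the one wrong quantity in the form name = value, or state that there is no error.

Recomputing the run from the initial state:
step 1: [-6]
step 2: [-6, -9]
step 3: [-6, -9, 6]
step 4: [-6, -15]
step 5: [-6, -15, 5]
step 6: [-6, -15, 5, -7]
step 7: [-6, -15, 12]
step 8: [-6, -15, 12, -8]
step 9: [-6, -15, 20]
This matches the record at every step.

no error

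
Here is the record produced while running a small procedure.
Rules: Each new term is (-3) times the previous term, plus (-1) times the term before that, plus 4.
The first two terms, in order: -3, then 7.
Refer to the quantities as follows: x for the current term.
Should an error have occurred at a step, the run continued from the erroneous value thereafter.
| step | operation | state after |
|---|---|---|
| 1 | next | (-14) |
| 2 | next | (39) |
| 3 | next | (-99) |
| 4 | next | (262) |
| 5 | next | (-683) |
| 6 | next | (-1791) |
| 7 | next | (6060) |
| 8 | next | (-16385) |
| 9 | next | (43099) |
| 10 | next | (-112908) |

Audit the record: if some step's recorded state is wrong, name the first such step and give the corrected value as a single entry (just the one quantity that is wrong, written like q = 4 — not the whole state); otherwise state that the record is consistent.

Recomputing the run from the initial state:
step 1: x = -14
step 2: x = 39
step 3: x = -99
step 4: x = 262
step 5: x = -683
step 6: x = 1791
step 7: x = -4686
step 8: x = 12271
step 9: x = -32123
step 10: x = 84102
The first disagreement with the record is at step 6, where the value should be x = 1791.

step 6, x = 1791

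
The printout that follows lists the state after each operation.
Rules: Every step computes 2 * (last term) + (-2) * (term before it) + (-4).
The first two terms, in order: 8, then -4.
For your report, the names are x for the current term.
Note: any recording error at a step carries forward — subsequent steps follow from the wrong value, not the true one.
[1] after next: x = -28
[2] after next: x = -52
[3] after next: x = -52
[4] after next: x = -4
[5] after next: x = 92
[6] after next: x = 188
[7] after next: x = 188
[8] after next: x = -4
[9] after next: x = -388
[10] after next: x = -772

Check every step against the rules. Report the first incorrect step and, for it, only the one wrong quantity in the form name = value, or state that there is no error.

no error

Step 1: x = 2*(-4) + (-2)*(8) + (-4) = -28 — confirmed correct.
Step 2: x = 2*(-28) + (-2)*(-4) + (-4) = -52 — matches.
Step 3: x = 2*(-52) + (-2)*(-28) + (-4) = -52 — checks out.
Step 4: x = 2*(-52) + (-2)*(-52) + (-4) = -4 — same as recorded.
Step 5: x = 2*(-4) + (-2)*(-52) + (-4) = 92 — no discrepancy.
Step 6: x = 2*(92) + (-2)*(-4) + (-4) = 188 — no discrepancy.
Step 7: x = 2*(188) + (-2)*(92) + (-4) = 188 — checks out.
Step 8: x = 2*(188) + (-2)*(188) + (-4) = -4 — consistent with the printout.
Step 9: x = 2*(-4) + (-2)*(188) + (-4) = -388 — agrees with the printout.
Step 10: x = 2*(-388) + (-2)*(-4) + (-4) = -772 — verified.
Each recorded entry agrees with the recomputation.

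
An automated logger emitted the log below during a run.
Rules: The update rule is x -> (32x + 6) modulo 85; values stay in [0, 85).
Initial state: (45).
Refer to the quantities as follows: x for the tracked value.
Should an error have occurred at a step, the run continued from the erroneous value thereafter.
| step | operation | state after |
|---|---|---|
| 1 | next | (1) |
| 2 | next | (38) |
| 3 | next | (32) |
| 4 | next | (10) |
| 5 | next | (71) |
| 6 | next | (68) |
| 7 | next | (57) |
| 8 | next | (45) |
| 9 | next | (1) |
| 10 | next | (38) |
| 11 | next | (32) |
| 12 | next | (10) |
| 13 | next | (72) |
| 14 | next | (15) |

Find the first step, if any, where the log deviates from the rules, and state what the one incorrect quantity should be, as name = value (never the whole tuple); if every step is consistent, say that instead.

1. x = (32*45 + 6) mod 85 = 1 (confirmed correct)
2. x = (32*1 + 6) mod 85 = 38 (same as recorded)
3. x = (32*38 + 6) mod 85 = 32 (agrees with the log)
4. x = (32*32 + 6) mod 85 = 10 (agrees with the log)
5. x = (32*10 + 6) mod 85 = 71 (agrees with the log)
6. x = (32*71 + 6) mod 85 = 68 (confirmed correct)
7. x = (32*68 + 6) mod 85 = 57 (same as recorded)
8. x = (32*57 + 6) mod 85 = 45 (same as recorded)
9. x = (32*45 + 6) mod 85 = 1 (exactly as logged)
10. x = (32*1 + 6) mod 85 = 38 (checks out)
11. x = (32*38 + 6) mod 85 = 32 (same as recorded)
12. x = (32*32 + 6) mod 85 = 10 (checks out)
13. x = (32*10 + 6) mod 85 = 71 (a discrepancy with the log)
First deviation found at step 13; the corrected entry is x = 71.

step 13, x = 71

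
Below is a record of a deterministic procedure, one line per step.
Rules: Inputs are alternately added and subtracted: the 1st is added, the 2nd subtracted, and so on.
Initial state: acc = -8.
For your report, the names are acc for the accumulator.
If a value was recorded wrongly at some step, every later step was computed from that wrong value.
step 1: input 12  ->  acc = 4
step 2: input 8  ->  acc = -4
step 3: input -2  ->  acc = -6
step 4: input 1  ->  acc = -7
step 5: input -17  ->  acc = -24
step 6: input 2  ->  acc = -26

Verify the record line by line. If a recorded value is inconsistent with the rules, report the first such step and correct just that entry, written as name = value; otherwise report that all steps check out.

Recomputing the run from the initial state:
step 1: acc = 4
step 2: acc = -4
step 3: acc = -6
step 4: acc = -7
step 5: acc = -24
step 6: acc = -26
This matches the record at every step.

no error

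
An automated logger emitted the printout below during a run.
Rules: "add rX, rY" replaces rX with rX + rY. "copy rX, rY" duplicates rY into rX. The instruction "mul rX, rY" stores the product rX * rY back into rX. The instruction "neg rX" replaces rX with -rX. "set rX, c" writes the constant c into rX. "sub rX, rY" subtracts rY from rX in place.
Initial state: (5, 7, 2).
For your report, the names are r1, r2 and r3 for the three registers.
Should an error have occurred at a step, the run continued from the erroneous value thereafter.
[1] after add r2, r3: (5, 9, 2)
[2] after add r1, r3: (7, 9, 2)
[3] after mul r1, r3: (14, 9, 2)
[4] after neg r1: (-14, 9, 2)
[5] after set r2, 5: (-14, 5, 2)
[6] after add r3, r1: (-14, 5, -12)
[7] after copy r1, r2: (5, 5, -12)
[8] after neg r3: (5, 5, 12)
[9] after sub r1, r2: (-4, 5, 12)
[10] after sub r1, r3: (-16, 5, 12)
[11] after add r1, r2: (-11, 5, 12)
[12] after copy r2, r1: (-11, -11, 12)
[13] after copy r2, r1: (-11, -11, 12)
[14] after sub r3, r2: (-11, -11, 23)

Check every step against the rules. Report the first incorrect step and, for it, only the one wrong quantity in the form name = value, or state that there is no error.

1. r2 = 7 + 2 = 9 (agrees with the printout)
2. r1 = 5 + 2 = 7 (agrees with the printout)
3. r1 = 7 * 2 = 14 (exactly as logged)
4. r1 = -(14) = -14 (exactly as logged)
5. r2 = 5 (verified)
6. r3 = 2 + -14 = -12 (exactly as logged)
7. r1 = 5 (confirmed correct)
8. r3 = -(-12) = 12 (same as recorded)
9. r1 = 5 - 5 = 0 (the printout disagrees here)
So the first discrepancy is step 9, where the right value is r1 = 0.

step 9, r1 = 0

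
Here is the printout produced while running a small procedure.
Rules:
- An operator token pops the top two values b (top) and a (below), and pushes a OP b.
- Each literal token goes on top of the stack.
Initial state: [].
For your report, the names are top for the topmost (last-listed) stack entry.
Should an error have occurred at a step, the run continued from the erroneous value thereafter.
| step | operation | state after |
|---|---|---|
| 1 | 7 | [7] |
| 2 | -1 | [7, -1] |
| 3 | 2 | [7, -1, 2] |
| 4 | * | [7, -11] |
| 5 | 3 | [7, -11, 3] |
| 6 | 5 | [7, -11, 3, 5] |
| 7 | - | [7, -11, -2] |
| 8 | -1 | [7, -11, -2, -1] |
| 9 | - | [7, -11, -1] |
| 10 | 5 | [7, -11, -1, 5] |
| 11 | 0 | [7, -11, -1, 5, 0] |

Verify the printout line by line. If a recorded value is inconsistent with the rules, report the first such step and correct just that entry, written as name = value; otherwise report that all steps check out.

step 4, top = -2

Recomputing the run from the initial state:
step 1: [7]
step 2: [7, -1]
step 3: [7, -1, 2]
step 4: [7, -2]
step 5: [7, -2, 3]
step 6: [7, -2, 3, 5]
step 7: [7, -2, -2]
step 8: [7, -2, -2, -1]
step 9: [7, -2, -1]
step 10: [7, -2, -1, 5]
step 11: [7, -2, -1, 5, 0]
The first disagreement with the printout is at step 4, where the value should be top = -2.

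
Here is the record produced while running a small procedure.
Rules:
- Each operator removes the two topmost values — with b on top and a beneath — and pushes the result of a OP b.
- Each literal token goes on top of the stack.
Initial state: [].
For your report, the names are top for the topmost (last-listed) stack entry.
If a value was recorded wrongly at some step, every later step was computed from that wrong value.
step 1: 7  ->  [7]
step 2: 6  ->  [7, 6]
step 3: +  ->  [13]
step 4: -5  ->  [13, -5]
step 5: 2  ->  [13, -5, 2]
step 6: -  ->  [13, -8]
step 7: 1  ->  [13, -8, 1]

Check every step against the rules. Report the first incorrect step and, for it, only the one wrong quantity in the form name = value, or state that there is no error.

Step 1: push 7: top = 7 — no discrepancy.
Step 2: push 6: top = 6 — matches.
Step 3: 7 + 6 = 13 — in agreement.
Step 4: push -5: top = -5 — agrees with the record.
Step 5: push 2: top = 2 — exactly as logged.
Step 6: -5 - 2 = -7 — the record has a different value.
Conclusion: step 6 carries the first error; the entry should be top = -7.

step 6, top = -7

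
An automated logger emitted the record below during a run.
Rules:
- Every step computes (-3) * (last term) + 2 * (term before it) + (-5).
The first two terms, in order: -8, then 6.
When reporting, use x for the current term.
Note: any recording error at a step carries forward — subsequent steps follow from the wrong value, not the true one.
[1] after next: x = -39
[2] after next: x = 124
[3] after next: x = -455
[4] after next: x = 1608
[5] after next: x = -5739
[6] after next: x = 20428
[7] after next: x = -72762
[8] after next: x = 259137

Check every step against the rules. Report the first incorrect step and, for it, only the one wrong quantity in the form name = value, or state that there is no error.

step 1: x = -3*(6) + (2)*(-8) + (-5) = -39 -> in agreement
step 2: x = -3*(-39) + (2)*(6) + (-5) = 124 -> verified
step 3: x = -3*(124) + (2)*(-39) + (-5) = -455 -> consistent with the record
step 4: x = -3*(-455) + (2)*(124) + (-5) = 1608 -> in agreement
step 5: x = -3*(1608) + (2)*(-455) + (-5) = -5739 -> verified
step 6: x = -3*(-5739) + (2)*(1608) + (-5) = 20428 -> same as recorded
step 7: x = -3*(20428) + (2)*(-5739) + (-5) = -72767 -> the recorded entry deviates here
The earliest wrong entry is at step 7: it should read x = -72767.

step 7, x = -72767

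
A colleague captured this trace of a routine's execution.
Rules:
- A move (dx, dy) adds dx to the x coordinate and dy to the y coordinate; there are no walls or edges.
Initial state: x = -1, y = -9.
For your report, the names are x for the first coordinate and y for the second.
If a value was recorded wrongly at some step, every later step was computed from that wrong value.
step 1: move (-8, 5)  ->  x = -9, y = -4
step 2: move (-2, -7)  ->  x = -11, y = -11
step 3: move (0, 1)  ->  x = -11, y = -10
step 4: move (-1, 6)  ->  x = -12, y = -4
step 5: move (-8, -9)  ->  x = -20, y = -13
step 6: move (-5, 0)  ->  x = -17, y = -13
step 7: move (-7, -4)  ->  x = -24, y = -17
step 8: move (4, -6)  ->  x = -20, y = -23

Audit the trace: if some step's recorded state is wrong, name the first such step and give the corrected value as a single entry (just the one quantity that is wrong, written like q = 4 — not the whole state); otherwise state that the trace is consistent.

step 1: x = -1 + (-8) = -9, y = -9 + (5) = -4 -> in agreement
step 2: x = -9 + (-2) = -11, y = -4 + (-7) = -11 -> consistent with the trace
step 3: x = -11 + (0) = -11, y = -11 + (1) = -10 -> verified
step 4: x = -11 + (-1) = -12, y = -10 + (6) = -4 -> matches
step 5: x = -12 + (-8) = -20, y = -4 + (-9) = -13 -> matches
step 6: x = -20 + (-5) = -25, y = -13 + (0) = -13 -> the recorded entry deviates here
Conclusion: step 6 carries the first error; the entry should be x = -25.

step 6, x = -25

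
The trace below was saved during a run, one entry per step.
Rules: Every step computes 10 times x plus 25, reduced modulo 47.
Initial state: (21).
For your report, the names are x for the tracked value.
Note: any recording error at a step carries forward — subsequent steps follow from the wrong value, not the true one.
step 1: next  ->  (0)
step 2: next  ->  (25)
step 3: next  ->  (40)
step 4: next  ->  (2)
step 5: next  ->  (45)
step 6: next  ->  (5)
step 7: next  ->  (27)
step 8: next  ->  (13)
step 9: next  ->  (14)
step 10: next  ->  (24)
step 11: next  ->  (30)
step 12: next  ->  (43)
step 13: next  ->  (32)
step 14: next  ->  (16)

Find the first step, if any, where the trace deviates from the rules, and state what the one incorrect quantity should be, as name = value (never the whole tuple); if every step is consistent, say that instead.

Recomputing the run from the initial state:
step 1: x = 0
step 2: x = 25
step 3: x = 40
step 4: x = 2
step 5: x = 45
step 6: x = 5
step 7: x = 28
step 8: x = 23
step 9: x = 20
step 10: x = 37
step 11: x = 19
step 12: x = 27
step 13: x = 13
step 14: x = 14
The first disagreement with the trace is at step 7, where the value should be x = 28.

step 7, x = 28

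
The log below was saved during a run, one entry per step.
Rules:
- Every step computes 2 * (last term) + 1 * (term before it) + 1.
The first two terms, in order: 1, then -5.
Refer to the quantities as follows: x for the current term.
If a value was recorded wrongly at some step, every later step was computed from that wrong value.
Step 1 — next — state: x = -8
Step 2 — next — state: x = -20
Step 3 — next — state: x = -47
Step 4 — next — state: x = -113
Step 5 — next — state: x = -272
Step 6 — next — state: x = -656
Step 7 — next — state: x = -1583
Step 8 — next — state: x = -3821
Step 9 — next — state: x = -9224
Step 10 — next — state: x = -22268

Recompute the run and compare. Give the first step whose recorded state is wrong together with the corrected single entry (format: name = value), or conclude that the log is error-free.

Recomputing the run from the initial state:
step 1: x = -8
step 2: x = -20
step 3: x = -47
step 4: x = -113
step 5: x = -272
step 6: x = -656
step 7: x = -1583
step 8: x = -3821
step 9: x = -9224
step 10: x = -22268
This matches the log at every step.

no error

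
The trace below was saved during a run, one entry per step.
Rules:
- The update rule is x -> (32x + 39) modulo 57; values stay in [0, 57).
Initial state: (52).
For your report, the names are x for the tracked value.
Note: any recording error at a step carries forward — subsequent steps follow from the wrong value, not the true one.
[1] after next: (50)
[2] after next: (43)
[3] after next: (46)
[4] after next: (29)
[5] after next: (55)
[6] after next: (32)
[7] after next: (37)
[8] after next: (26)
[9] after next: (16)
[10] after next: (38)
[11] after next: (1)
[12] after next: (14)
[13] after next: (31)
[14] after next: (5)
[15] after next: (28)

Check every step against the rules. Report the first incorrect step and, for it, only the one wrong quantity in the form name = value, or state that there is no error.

Recomputing the run from the initial state:
step 1: x = 50
step 2: x = 43
step 3: x = 47
step 4: x = 4
step 5: x = 53
step 6: x = 25
step 7: x = 41
step 8: x = 40
step 9: x = 8
step 10: x = 10
step 11: x = 17
step 12: x = 13
step 13: x = 56
step 14: x = 7
step 15: x = 35
The first disagreement with the trace is at step 3, where the value should be x = 47.

step 3, x = 47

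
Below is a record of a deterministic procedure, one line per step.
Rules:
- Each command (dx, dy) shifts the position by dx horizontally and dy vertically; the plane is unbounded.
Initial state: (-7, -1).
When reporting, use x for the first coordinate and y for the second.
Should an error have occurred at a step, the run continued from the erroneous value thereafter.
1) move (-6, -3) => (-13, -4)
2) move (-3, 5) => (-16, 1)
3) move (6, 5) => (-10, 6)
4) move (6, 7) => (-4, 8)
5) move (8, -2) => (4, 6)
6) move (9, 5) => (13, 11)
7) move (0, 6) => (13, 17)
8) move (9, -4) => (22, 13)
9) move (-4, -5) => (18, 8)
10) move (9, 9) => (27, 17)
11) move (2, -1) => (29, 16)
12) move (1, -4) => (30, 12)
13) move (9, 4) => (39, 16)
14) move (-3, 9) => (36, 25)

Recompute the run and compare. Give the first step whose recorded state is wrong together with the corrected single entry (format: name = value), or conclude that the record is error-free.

step 4, y = 13

step 1: x = -7 + (-6) = -13, y = -1 + (-3) = -4 -> confirmed correct
step 2: x = -13 + (-3) = -16, y = -4 + (5) = 1 -> no discrepancy
step 3: x = -16 + (6) = -10, y = 1 + (5) = 6 -> same as recorded
step 4: x = -10 + (6) = -4, y = 6 + (7) = 13 -> this is not what the record shows
First incorrect step: 4; the correct value is y = 13.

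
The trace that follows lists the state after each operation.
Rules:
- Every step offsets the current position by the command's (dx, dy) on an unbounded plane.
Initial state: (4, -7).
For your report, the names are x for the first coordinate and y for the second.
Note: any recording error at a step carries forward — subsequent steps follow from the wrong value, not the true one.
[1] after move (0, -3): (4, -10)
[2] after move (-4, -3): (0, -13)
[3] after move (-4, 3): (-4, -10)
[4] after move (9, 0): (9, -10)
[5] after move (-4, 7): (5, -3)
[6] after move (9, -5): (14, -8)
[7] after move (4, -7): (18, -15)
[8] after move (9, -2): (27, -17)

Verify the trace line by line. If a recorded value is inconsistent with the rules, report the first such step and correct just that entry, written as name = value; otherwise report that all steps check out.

Recomputing the run from the initial state:
step 1: x = 4, y = -10
step 2: x = 0, y = -13
step 3: x = -4, y = -10
step 4: x = 5, y = -10
step 5: x = 1, y = -3
step 6: x = 10, y = -8
step 7: x = 14, y = -15
step 8: x = 23, y = -17
The first disagreement with the trace is at step 4, where the value should be x = 5.

step 4, x = 5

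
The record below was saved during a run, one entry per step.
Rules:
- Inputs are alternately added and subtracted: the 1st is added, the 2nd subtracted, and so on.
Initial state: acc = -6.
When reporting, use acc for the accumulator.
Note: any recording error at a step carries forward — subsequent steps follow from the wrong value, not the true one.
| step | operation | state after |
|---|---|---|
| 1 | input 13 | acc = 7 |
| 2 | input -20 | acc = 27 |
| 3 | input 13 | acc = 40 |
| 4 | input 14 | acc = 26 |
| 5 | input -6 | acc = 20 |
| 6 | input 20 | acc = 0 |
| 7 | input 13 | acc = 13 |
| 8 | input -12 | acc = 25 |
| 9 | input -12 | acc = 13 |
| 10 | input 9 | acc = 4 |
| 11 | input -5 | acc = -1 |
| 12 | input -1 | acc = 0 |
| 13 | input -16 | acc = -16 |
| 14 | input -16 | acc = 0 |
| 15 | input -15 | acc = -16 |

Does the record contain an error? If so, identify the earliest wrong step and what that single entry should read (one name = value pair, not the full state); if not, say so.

step 15, acc = -15

Step 1: acc = -6 + 13 = 7 — confirmed correct.
Step 2: acc = 7 - -20 = 27 — exactly as logged.
Step 3: acc = 27 + 13 = 40 — same as recorded.
Step 4: acc = 40 - 14 = 26 — checks out.
Step 5: acc = 26 + -6 = 20 — in agreement.
Step 6: acc = 20 - 20 = 0 — no discrepancy.
Step 7: acc = 0 + 13 = 13 — matches.
Step 8: acc = 13 - -12 = 25 — consistent with the record.
Step 9: acc = 25 + -12 = 13 — verified.
Step 10: acc = 13 - 9 = 4 — verified.
Step 11: acc = 4 + -5 = -1 — verified.
Step 12: acc = -1 - -1 = 0 — consistent with the record.
Step 13: acc = 0 + -16 = -16 — in agreement.
Step 14: acc = -16 - -16 = 0 — no discrepancy.
Step 15: acc = 0 + -15 = -15 — the entry is off here.
First deviation found at step 15; the corrected entry is acc = -15.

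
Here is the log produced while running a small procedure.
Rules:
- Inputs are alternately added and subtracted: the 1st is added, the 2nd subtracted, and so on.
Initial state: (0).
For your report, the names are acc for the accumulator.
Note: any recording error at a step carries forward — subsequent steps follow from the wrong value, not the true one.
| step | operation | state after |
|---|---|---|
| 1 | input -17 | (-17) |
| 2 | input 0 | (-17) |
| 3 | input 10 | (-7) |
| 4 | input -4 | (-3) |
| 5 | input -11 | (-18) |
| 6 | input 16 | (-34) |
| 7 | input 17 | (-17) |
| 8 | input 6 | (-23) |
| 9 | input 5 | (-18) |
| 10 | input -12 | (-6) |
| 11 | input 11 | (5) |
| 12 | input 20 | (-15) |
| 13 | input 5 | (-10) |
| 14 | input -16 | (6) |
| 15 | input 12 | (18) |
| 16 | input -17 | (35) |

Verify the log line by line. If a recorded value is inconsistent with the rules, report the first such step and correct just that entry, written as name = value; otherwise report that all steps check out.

step 5, acc = -14

step 1: acc = 0 + -17 = -17 -> no discrepancy
step 2: acc = -17 - 0 = -17 -> matches
step 3: acc = -17 + 10 = -7 -> confirmed correct
step 4: acc = -7 - -4 = -3 -> agrees with the log
step 5: acc = -3 + -11 = -14 -> the entry is off here
The audit stops at step 5: the recorded entry is wrong and should be acc = -14.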